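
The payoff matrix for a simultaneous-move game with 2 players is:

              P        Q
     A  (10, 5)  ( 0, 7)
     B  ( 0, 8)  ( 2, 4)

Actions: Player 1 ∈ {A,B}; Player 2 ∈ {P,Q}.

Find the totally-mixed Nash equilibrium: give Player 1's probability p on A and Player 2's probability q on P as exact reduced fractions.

P1 indiff ⇒ q·10+(1-q)·0 = q·0+(1-q)·2 ⇒ q(10) = (1-q)(2) ⇒ q = 1/6
P2 indiff ⇒ p·5+(1-p)·8 = p·7+(1-p)·4 ⇒ p(-2) = (1-p)(-4) ⇒ p = 2/3

(p,q) = (2/3, 1/6)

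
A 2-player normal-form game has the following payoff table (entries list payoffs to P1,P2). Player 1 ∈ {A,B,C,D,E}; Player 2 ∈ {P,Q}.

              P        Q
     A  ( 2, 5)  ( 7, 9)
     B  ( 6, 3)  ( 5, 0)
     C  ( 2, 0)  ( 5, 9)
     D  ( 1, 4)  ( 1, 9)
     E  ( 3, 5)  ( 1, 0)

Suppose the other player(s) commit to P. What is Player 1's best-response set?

u_1(A vs P) = 2
u_1(B vs P) = 6
u_1(C vs P) = 2
u_1(D vs P) = 1
u_1(E vs P) = 3
max payoff 6 at {B}

BR_1 = {B}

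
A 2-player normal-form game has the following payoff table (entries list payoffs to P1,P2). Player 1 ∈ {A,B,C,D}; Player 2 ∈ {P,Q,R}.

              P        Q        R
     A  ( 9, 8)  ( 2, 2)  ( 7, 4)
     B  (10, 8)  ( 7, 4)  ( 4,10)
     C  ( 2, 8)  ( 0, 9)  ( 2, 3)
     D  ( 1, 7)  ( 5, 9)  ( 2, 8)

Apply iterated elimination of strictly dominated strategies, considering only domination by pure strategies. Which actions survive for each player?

P1 drop C (A beats it: P:9>2 Q:2>0 R:7>2)
P1 drop D (B beats it: P:10>1 Q:7>5 R:4>2)
P2 drop Q (P beats it: A:8>2 B:8>4)
P1→{A,B} P2→{P,R}

IESDS → P1:{A,B} P2:{P,R}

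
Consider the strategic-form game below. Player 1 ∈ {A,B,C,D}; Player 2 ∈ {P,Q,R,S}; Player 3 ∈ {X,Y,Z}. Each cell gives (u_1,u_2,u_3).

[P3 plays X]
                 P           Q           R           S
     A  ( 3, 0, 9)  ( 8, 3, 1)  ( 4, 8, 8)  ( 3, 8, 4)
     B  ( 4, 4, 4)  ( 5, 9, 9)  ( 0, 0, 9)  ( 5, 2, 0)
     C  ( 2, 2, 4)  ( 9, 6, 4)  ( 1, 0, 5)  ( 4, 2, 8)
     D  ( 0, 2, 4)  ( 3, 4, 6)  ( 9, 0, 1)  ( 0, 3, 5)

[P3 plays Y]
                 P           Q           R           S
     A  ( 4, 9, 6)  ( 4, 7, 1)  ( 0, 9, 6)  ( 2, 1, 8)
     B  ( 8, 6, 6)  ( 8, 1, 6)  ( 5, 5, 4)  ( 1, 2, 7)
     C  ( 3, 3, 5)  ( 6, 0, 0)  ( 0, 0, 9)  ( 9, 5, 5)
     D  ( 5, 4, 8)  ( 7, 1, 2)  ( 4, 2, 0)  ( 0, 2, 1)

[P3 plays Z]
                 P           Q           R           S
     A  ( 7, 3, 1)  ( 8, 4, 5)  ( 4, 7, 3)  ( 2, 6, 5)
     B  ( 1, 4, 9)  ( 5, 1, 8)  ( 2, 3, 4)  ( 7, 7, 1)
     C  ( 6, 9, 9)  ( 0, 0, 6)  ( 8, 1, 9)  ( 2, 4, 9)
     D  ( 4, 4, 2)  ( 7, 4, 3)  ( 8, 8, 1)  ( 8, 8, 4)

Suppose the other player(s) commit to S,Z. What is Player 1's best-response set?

argmax u_1 = {D}

u_1(A vs S,Z) = 2
u_1(B vs S,Z) = 7
u_1(C vs S,Z) = 2
u_1(D vs S,Z) = 8
max payoff 8 at {D}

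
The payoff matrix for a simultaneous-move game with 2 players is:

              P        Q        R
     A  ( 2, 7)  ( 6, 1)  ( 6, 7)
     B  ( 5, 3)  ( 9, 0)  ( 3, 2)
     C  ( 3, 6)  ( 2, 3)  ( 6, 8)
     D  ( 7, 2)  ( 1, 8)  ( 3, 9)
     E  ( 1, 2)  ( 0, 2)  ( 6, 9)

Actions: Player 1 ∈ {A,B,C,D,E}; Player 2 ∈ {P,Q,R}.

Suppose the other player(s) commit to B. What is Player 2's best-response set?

u_2(P vs B) = 3
u_2(Q vs B) = 0
u_2(R vs B) = 2
max payoff 3 at {P}

P2 best: {P}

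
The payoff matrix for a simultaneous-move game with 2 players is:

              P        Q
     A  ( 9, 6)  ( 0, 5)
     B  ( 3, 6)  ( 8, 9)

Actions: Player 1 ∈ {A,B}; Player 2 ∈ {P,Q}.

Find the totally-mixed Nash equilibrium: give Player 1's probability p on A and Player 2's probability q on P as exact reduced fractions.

p=3/4, q=4/7

P1 indiff ⇒ q·9+(1-q)·0 = q·3+(1-q)·8 ⇒ q(6) = (1-q)(8) ⇒ q = 4/7
P2 indiff ⇒ p·6+(1-p)·6 = p·5+(1-p)·9 ⇒ p(1) = (1-p)(3) ⇒ p = 3/4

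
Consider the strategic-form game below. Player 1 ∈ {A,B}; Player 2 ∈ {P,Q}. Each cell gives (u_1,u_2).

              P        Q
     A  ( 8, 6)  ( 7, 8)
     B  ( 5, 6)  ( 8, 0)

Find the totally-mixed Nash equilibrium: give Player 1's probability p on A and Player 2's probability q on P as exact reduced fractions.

p=3/4, q=1/4

P1 indiff ⇒ q·8+(1-q)·7 = q·5+(1-q)·8 ⇒ q(3) = (1-q)(1) ⇒ q = 1/4
P2 indiff ⇒ p·6+(1-p)·6 = p·8+(1-p)·0 ⇒ p(-2) = (1-p)(-6) ⇒ p = 3/4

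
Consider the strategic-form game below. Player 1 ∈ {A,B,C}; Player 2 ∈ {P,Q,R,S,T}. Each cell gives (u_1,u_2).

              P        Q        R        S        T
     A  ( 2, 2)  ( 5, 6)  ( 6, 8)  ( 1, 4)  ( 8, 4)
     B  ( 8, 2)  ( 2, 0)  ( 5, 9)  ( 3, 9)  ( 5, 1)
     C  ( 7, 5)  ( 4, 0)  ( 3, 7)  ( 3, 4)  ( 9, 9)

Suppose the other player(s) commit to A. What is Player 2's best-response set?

BR_2 = {R}

u_2(P vs A) = 2
u_2(Q vs A) = 6
u_2(R vs A) = 8
u_2(S vs A) = 4
u_2(T vs A) = 4
max payoff 8 at {R}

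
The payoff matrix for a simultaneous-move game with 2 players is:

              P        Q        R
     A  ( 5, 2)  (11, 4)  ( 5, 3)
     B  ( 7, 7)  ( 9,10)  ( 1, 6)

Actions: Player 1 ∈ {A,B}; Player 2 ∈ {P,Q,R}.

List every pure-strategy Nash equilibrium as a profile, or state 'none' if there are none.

(A,P): not NE [P1→B gives 7>5; P2→Q gives 4>2]
(A,Q): NE
(A,R): not NE [P2→Q gives 4>3]
(B,P): not NE [P2→Q gives 10>7]
(B,Q): not NE [P1→A gives 11>9]
(B,R): not NE [P1→A gives 5>1; P2→Q gives 10>6]

NE set: (A,Q)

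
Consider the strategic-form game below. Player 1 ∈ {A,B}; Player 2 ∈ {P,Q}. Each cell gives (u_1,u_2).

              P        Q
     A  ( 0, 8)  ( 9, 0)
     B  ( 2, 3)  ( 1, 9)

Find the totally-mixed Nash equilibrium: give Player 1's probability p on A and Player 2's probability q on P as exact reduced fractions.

(p,q) = (3/7, 4/5)

P1 indiff ⇒ q·0+(1-q)·9 = q·2+(1-q)·1 ⇒ q(-2) = (1-q)(-8) ⇒ q = 4/5
P2 indiff ⇒ p·8+(1-p)·3 = p·0+(1-p)·9 ⇒ p(8) = (1-p)(6) ⇒ p = 3/7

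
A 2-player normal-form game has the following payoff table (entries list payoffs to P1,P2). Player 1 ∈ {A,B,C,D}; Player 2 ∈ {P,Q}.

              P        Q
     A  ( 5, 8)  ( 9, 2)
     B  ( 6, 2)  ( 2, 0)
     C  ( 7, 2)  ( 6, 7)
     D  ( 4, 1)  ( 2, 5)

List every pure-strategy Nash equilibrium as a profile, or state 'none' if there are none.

(A,P): not NE [P1→C gives 7>5]
(A,Q): not NE [P2→P gives 8>2]
(B,P): not NE [P1→C gives 7>6]
(B,Q): not NE [P1→A gives 9>2; P2→P gives 2>0]
(C,P): not NE [P2→Q gives 7>2]
(C,Q): not NE [P1→A gives 9>6]
(D,P): not NE [P1→C gives 7>4; P2→Q gives 5>1]
(D,Q): not NE [P1→A gives 9>2]

Equilibria: none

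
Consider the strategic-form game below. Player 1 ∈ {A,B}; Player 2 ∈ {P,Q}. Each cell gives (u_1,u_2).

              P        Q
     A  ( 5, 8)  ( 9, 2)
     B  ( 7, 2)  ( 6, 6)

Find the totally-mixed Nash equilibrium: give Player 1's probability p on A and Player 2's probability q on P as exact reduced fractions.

P1 indiff ⇒ q·5+(1-q)·9 = q·7+(1-q)·6 ⇒ q(-2) = (1-q)(-3) ⇒ q = 3/5
P2 indiff ⇒ p·8+(1-p)·2 = p·2+(1-p)·6 ⇒ p(6) = (1-p)(4) ⇒ p = 2/5

(p,q) = (2/5, 3/5)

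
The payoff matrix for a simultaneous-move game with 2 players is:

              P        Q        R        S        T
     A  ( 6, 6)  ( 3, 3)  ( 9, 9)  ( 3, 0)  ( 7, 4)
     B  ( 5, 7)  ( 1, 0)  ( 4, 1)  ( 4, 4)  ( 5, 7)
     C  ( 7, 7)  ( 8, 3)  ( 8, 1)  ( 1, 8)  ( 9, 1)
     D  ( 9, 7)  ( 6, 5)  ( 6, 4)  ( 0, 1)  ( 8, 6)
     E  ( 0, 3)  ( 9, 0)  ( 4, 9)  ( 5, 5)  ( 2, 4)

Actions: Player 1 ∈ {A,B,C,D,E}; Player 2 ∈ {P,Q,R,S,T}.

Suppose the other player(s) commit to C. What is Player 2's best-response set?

u_2(P vs C) = 7
u_2(Q vs C) = 3
u_2(R vs C) = 1
u_2(S vs C) = 8
u_2(T vs C) = 1
max payoff 8 at {S}

argmax u_2 = {S}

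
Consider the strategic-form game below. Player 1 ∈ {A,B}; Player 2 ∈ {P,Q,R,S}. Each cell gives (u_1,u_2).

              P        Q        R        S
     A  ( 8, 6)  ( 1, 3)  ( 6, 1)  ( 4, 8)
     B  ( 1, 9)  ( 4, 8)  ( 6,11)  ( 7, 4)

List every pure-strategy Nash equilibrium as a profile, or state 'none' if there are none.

PSNE = {(B,R)}

(A,P): not NE [P2→S gives 8>6]
(A,Q): not NE [P1→B gives 4>1; P2→S gives 8>3]
(A,R): not NE [P2→S gives 8>1]
(A,S): not NE [P1→B gives 7>4]
(B,P): not NE [P1→A gives 8>1; P2→R gives 11>9]
(B,Q): not NE [P2→R gives 11>8]
(B,R): NE
(B,S): not NE [P2→R gives 11>4]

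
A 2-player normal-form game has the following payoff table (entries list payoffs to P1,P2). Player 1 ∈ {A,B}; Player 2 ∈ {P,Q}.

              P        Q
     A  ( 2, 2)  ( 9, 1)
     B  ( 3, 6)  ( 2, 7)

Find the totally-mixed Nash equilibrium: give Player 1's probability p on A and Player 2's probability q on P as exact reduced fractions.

(p,q) = (1/2, 7/8)

P1 indiff ⇒ q·2+(1-q)·9 = q·3+(1-q)·2 ⇒ q(-1) = (1-q)(-7) ⇒ q = 7/8
P2 indiff ⇒ p·2+(1-p)·6 = p·1+(1-p)·7 ⇒ p(1) = (1-p)(1) ⇒ p = 1/2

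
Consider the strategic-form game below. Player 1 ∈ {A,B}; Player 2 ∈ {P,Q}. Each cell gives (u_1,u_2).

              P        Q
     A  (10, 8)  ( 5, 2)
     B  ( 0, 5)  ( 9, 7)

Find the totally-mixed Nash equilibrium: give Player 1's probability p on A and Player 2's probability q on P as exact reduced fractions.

p=1/4, q=2/7

P1 indiff ⇒ q·10+(1-q)·5 = q·0+(1-q)·9 ⇒ q(10) = (1-q)(4) ⇒ q = 2/7
P2 indiff ⇒ p·8+(1-p)·5 = p·2+(1-p)·7 ⇒ p(6) = (1-p)(2) ⇒ p = 1/4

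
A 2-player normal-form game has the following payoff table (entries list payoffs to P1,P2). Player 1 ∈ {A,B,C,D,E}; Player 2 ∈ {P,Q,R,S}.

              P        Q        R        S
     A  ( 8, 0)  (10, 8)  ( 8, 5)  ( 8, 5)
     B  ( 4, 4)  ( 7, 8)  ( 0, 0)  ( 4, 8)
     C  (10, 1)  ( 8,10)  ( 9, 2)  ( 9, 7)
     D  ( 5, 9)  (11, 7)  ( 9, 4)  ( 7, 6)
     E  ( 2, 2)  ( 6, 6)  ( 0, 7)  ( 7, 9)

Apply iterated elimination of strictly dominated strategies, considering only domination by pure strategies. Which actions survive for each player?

Survivors P1:{A,C,D} P2:{P,Q}

P1 drop B (A beats it: P:8>4 Q:10>7 R:8>0 S:8>4)
P1 drop E (A beats it: P:8>2 Q:10>6 R:8>0 S:8>7)
P2 drop R (Q beats it: A:8>5 C:10>2 D:7>4)
P2 drop S (Q beats it: A:8>5 C:10>7 D:7>6)
P1→{A,C,D} P2→{P,Q}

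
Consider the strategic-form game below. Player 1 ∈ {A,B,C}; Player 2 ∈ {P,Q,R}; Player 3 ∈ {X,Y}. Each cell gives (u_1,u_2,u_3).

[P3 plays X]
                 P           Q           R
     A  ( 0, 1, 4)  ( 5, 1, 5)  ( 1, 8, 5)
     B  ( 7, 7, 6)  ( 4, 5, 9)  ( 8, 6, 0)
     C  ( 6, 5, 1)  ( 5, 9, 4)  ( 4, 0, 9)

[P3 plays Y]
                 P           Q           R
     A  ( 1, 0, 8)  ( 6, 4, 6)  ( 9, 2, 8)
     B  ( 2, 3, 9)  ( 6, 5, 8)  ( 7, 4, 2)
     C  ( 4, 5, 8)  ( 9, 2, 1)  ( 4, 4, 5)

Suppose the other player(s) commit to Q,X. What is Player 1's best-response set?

BR_1 = {A,C}

u_1(A vs Q,X) = 5
u_1(B vs Q,X) = 4
u_1(C vs Q,X) = 5
max payoff 5 at {A,C}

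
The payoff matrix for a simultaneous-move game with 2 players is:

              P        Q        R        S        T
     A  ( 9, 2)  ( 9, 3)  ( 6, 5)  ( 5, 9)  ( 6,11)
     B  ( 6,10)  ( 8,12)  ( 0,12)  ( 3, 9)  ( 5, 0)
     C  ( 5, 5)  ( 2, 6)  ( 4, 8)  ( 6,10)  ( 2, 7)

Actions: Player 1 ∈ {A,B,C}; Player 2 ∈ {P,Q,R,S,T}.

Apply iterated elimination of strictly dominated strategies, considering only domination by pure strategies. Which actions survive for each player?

Survivors P1:{A,C} P2:{S,T}

P1 drop B (A beats it: P:9>6 Q:9>8 R:6>0 S:5>3 T:6>5)
P2 drop P (Q beats it: A:3>2 C:6>5)
P2 drop Q (R beats it: A:5>3 C:8>6)
P2 drop R (S beats it: A:9>5 C:10>8)
P1→{A,C} P2→{S,T}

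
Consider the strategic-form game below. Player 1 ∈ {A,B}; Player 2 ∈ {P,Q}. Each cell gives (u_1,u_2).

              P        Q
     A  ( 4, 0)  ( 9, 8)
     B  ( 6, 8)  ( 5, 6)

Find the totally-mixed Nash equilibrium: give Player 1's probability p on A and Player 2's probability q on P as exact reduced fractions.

P1 indiff ⇒ q·4+(1-q)·9 = q·6+(1-q)·5 ⇒ q(-2) = (1-q)(-4) ⇒ q = 2/3
P2 indiff ⇒ p·0+(1-p)·8 = p·8+(1-p)·6 ⇒ p(-8) = (1-p)(-2) ⇒ p = 1/5

p=1/5, q=2/3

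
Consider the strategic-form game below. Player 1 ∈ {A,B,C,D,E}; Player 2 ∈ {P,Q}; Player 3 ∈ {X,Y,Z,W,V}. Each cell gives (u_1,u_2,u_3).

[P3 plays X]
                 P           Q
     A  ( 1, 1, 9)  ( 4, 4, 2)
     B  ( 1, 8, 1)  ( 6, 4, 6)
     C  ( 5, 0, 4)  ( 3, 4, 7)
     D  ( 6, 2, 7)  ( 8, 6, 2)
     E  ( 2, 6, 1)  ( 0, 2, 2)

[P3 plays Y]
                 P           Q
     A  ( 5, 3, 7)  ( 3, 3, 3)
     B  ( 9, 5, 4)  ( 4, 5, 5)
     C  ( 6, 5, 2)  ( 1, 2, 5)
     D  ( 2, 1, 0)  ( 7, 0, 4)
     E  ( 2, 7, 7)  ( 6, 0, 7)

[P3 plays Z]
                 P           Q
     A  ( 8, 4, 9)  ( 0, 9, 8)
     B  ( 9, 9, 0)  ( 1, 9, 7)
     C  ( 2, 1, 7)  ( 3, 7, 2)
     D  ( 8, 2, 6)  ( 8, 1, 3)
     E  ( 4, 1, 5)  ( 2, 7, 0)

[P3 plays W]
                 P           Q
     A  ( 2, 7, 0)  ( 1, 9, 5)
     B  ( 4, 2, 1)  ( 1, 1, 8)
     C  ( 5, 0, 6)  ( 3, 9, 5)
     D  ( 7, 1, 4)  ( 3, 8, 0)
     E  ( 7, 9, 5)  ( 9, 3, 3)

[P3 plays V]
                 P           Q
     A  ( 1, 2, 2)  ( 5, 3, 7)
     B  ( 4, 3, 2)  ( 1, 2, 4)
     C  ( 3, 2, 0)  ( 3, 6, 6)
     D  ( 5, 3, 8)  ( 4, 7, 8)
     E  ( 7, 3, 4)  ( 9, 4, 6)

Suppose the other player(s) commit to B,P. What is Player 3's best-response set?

argmax u_3 = {Y}

u_3(X vs B,P) = 1
u_3(Y vs B,P) = 4
u_3(Z vs B,P) = 0
u_3(W vs B,P) = 1
u_3(V vs B,P) = 2
max payoff 4 at {Y}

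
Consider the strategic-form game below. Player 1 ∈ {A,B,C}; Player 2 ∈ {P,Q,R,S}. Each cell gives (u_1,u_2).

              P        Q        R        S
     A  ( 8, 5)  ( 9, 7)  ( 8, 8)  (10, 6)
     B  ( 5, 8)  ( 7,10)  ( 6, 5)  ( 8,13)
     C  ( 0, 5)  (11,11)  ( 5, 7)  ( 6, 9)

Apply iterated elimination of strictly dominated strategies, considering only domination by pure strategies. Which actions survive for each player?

Survivors P1:{A,C} P2:{Q,R}

P1 drop B (A beats it: P:8>5 Q:9>7 R:8>6 S:10>8)
P2 drop P (Q beats it: A:7>5 C:11>5)
P2 drop S (Q beats it: A:7>6 C:11>9)
P1→{A,C} P2→{Q,R}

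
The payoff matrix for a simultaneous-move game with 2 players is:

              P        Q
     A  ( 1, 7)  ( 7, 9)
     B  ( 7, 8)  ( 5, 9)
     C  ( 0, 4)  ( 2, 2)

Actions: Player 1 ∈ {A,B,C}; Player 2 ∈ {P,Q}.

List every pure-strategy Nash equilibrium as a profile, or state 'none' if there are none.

PSNE = {(A,Q)}

(A,P): not NE [P1→B gives 7>1; P2→Q gives 9>7]
(A,Q): NE
(B,P): not NE [P2→Q gives 9>8]
(B,Q): not NE [P1→A gives 7>5]
(C,P): not NE [P1→B gives 7>0]
(C,Q): not NE [P1→A gives 7>2; P2→P gives 4>2]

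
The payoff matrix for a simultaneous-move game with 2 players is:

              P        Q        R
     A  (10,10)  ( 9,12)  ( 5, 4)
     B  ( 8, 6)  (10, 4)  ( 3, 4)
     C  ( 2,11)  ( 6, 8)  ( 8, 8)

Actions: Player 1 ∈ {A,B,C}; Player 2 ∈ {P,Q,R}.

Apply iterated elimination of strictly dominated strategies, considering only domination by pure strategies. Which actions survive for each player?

Remaining: P1:{A,B} P2:{P,Q}

P2 drop R (P beats it: A:10>4 B:6>4 C:11>8)
P1 drop C (A beats it: P:10>2 Q:9>6)
P1→{A,B} P2→{P,Q}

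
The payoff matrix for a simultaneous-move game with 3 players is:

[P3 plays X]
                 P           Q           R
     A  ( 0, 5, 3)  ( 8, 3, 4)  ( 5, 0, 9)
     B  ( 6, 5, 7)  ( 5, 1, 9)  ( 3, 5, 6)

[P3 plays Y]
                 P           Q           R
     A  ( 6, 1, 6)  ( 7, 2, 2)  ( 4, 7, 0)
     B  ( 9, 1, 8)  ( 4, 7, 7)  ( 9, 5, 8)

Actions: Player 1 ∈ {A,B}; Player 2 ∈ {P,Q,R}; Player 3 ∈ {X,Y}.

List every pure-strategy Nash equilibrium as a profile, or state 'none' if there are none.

(A,P,X): not NE [P1→B gives 6>0; P3→Y gives 6>3]
(A,P,Y): not NE [P1→B gives 9>6; P2→R gives 7>1]
(A,Q,X): not NE [P2→P gives 5>3]
(A,Q,Y): not NE [P2→R gives 7>2; P3→X gives 4>2]
(A,R,X): not NE [P2→P gives 5>0]
(A,R,Y): not NE [P1→B gives 9>4; P3→X gives 9>0]
(B,P,X): not NE [P3→Y gives 8>7]
(B,P,Y): not NE [P2→Q gives 7>1]
(B,Q,X): not NE [P1→A gives 8>5; P2→R gives 5>1]
(B,Q,Y): not NE [P1→A gives 7>4; P3→X gives 9>7]
(B,R,X): not NE [P1→A gives 5>3; P3→Y gives 8>6]
(B,R,Y): not NE [P2→Q gives 7>5]

No pure NE.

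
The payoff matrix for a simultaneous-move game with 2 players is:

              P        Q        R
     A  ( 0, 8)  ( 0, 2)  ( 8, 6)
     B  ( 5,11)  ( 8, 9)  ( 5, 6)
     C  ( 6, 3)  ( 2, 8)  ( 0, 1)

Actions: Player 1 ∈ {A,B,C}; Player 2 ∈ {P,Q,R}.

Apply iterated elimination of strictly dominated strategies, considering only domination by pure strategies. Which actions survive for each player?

Remaining: P1:{B,C} P2:{P,Q}

P2 drop R (P beats it: A:8>6 B:11>6 C:3>1)
P1 drop A (B beats it: P:5>0 Q:8>0)
P1→{B,C} P2→{P,Q}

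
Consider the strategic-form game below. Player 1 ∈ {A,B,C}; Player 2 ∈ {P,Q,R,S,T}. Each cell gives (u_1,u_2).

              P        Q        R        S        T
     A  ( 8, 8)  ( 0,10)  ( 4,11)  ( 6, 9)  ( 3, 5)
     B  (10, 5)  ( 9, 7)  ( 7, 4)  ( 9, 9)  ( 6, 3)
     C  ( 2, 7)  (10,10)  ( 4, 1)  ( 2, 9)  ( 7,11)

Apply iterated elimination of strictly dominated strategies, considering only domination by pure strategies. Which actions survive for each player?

P1 drop A (B beats it: P:10>8 Q:9>0 R:7>4 S:9>6 T:6>3)
P2 drop P (Q beats it: B:7>5 C:10>7)
P2 drop R (Q beats it: B:7>4 C:10>1)
P1→{B,C} P2→{Q,S,T}

Survivors P1:{B,C} P2:{Q,S,T}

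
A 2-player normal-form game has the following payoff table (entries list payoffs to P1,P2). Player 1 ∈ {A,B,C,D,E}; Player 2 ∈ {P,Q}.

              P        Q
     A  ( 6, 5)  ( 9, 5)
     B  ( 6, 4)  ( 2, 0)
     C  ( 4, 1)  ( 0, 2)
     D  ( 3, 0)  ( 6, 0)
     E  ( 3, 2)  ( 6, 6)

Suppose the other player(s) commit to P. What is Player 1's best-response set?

u_1(A vs P) = 6
u_1(B vs P) = 6
u_1(C vs P) = 4
u_1(D vs P) = 3
u_1(E vs P) = 3
max payoff 6 at {A,B}

argmax u_1 = {A,B}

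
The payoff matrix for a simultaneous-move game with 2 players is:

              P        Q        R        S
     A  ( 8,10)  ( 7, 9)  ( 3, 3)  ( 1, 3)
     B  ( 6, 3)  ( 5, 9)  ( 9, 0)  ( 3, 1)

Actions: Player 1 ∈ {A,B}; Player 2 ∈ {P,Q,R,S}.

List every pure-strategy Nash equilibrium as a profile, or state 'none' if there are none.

NE set: (A,P)

(A,P): NE
(A,Q): not NE [P2→P gives 10>9]
(A,R): not NE [P1→B gives 9>3; P2→P gives 10>3]
(A,S): not NE [P1→B gives 3>1; P2→P gives 10>3]
(B,P): not NE [P1→A gives 8>6; P2→Q gives 9>3]
(B,Q): not NE [P1→A gives 7>5]
(B,R): not NE [P2→Q gives 9>0]
(B,S): not NE [P2→Q gives 9>1]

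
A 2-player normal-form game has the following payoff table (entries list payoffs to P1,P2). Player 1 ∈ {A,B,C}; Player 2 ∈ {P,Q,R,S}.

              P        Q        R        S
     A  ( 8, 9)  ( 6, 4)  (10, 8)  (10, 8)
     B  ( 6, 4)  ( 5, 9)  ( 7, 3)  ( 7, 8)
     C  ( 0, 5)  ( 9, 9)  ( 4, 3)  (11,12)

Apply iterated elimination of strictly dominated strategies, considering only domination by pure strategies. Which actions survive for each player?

P1 drop B (A beats it: P:8>6 Q:6>5 R:10>7 S:10>7)
P2 drop Q (S beats it: A:8>4 C:12>9)
P2 drop R (P beats it: A:9>8 C:5>3)
P1→{A,C} P2→{P,S}

Remaining: P1:{A,C} P2:{P,S}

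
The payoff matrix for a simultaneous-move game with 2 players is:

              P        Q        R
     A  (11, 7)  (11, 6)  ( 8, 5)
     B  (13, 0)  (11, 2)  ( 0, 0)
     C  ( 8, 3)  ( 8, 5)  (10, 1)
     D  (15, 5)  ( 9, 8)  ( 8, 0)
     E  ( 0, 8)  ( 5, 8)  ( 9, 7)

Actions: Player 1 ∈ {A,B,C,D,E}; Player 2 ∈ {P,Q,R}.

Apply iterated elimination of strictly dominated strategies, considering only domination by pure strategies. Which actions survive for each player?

Remaining: P1:{A,B,D} P2:{P,Q}

P1 drop E (C beats it: P:8>0 Q:8>5 R:10>9)
P2 drop R (Q beats it: A:6>5 B:2>0 C:5>1 D:8>0)
P1 drop C (A beats it: P:11>8 Q:11>8)
P1→{A,B,D} P2→{P,Q}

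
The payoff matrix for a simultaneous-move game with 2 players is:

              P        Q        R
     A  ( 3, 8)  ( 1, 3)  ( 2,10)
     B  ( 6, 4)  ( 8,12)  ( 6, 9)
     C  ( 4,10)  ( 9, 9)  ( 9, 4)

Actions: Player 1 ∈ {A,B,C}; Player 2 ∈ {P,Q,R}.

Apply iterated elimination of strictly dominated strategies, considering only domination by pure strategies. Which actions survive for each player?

Remaining: P1:{B,C} P2:{P,Q}

P1 drop A (B beats it: P:6>3 Q:8>1 R:6>2)
P2 drop R (Q beats it: B:12>9 C:9>4)
P1→{B,C} P2→{P,Q}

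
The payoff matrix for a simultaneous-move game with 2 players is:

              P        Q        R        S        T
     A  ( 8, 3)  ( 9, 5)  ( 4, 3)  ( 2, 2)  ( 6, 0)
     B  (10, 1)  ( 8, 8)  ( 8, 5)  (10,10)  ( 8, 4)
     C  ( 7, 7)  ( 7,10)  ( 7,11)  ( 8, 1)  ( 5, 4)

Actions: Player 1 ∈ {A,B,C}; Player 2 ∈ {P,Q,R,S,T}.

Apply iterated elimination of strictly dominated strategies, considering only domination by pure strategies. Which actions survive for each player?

IESDS → P1:{A,B} P2:{Q,S}

P1 drop C (B beats it: P:10>7 Q:8>7 R:8>7 S:10>8 T:8>5)
P2 drop P (Q beats it: A:5>3 B:8>1)
P2 drop R (Q beats it: A:5>3 B:8>5)
P2 drop T (Q beats it: A:5>0 B:8>4)
P1→{A,B} P2→{Q,S}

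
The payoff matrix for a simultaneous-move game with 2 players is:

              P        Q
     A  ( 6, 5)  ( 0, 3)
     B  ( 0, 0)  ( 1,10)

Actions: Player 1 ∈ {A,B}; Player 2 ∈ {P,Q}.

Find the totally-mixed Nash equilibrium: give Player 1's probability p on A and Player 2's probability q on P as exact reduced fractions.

P1 indiff ⇒ q·6+(1-q)·0 = q·0+(1-q)·1 ⇒ q(6) = (1-q)(1) ⇒ q = 1/7
P2 indiff ⇒ p·5+(1-p)·0 = p·3+(1-p)·10 ⇒ p(2) = (1-p)(10) ⇒ p = 5/6

P1 mixes 5/6 on A; P2 mixes 1/7 on P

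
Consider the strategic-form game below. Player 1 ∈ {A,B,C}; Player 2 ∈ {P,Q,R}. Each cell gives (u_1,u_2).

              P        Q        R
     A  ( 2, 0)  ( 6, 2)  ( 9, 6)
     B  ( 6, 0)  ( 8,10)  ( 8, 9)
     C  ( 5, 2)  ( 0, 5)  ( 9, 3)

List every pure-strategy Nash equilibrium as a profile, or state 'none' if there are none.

Nash profiles: (A,R), (B,Q)

(A,P): not NE [P1→B gives 6>2; P2→R gives 6>0]
(A,Q): not NE [P1→B gives 8>6; P2→R gives 6>2]
(A,R): NE
(B,P): not NE [P2→Q gives 10>0]
(B,Q): NE
(B,R): not NE [P1→C gives 9>8; P2→Q gives 10>9]
(C,P): not NE [P1→B gives 6>5; P2→Q gives 5>2]
(C,Q): not NE [P1→B gives 8>0]
(C,R): not NE [P2→Q gives 5>3]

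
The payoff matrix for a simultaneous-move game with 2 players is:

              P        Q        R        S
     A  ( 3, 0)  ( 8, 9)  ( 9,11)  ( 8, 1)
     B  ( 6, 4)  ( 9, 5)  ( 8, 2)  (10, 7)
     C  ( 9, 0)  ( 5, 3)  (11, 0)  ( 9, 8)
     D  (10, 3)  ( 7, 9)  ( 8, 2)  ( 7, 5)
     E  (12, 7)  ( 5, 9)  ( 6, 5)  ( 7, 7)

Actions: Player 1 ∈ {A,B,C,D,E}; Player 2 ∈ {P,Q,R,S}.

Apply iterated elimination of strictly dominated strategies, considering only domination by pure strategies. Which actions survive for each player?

Survivors P1:{A,B,C} P2:{Q,R,S}

P2 drop P (Q beats it: A:9>0 B:5>4 C:3>0 D:9>3 E:9>7)
P1 drop D (A beats it: Q:8>7 R:9>8 S:8>7)
P1 drop E (A beats it: Q:8>5 R:9>6 S:8>7)
P1→{A,B,C} P2→{Q,R,S}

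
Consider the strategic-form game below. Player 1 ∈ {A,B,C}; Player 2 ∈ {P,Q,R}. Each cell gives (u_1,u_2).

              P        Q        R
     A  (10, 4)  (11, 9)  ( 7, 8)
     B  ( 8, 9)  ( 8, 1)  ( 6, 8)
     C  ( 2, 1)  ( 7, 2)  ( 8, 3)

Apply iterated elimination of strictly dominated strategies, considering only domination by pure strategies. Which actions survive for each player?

P1 drop B (A beats it: P:10>8 Q:11>8 R:7>6)
P2 drop P (Q beats it: A:9>4 C:2>1)
P1→{A,C} P2→{Q,R}

Remaining: P1:{A,C} P2:{Q,R}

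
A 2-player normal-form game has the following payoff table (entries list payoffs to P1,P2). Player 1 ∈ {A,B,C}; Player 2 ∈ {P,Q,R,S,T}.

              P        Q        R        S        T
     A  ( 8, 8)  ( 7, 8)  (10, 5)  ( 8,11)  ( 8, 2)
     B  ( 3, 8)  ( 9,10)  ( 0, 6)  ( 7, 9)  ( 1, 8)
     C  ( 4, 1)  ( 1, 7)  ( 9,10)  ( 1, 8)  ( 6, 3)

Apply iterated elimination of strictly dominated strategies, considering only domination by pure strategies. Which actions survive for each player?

IESDS → P1:{A,B} P2:{Q,S}

P1 drop C (A beats it: P:8>4 Q:7>1 R:10>9 S:8>1 T:8>6)
P2 drop P (S beats it: A:11>8 B:9>8)
P2 drop R (Q beats it: A:8>5 B:10>6)
P2 drop T (Q beats it: A:8>2 B:10>8)
P1→{A,B} P2→{Q,S}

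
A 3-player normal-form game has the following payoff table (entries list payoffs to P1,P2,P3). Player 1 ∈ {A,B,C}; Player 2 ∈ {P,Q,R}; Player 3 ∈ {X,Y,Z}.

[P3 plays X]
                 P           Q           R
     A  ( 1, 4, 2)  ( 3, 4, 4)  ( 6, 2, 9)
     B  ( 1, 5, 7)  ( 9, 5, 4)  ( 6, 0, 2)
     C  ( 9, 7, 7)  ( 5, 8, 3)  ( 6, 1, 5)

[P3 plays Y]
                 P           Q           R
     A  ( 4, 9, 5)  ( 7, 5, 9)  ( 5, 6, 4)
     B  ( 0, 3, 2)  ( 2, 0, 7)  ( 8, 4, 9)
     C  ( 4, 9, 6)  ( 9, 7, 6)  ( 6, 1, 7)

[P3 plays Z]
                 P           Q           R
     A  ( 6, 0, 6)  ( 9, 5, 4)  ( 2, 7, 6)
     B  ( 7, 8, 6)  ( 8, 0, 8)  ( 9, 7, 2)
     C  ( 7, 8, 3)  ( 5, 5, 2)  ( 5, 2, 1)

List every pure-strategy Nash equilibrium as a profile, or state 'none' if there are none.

(A,P,X): not NE [P1→C gives 9>1; P3→Z gives 6>2]
(A,P,Y): not NE [P3→Z gives 6>5]
(A,P,Z): not NE [P1→C gives 7>6; P2→R gives 7>0]
(A,Q,X): not NE [P1→B gives 9>3; P3→Y gives 9>4]
(A,Q,Y): not NE [P1→C gives 9>7; P2→P gives 9>5]
(A,Q,Z): not NE [P2→R gives 7>5; P3→Y gives 9>4]
(A,R,X): not NE [P2→Q gives 4>2]
(A,R,Y): not NE [P1→B gives 8>5; P2→P gives 9>6; P3→X gives 9>4]
(A,R,Z): not NE [P1→B gives 9>2; P3→X gives 9>6]
(B,P,X): not NE [P1→C gives 9>1]
(B,P,Y): not NE [P1→C gives 4>0; P2→R gives 4>3; P3→X gives 7>2]
(B,P,Z): not NE [P3→X gives 7>6]
(B,Q,X): not NE [P3→Z gives 8>4]
(B,Q,Y): not NE [P1→C gives 9>2; P2→R gives 4>0; P3→Z gives 8>7]
(B,Q,Z): not NE [P1→A gives 9>8; P2→P gives 8>0]
(B,R,X): not NE [P2→Q gives 5>0; P3→Y gives 9>2]
(B,R,Y): NE
(B,R,Z): not NE [P2→P gives 8>7; P3→Y gives 9>2]
(C,P,X): not NE [P2→Q gives 8>7]
(C,P,Y): not NE [P3→X gives 7>6]
(C,P,Z): not NE [P3→X gives 7>3]
(C,Q,X): not NE [P1→B gives 9>5; P3→Y gives 6>3]
(C,Q,Y): not NE [P2→P gives 9>7]
(C,Q,Z): not NE [P1→A gives 9>5; P2→P gives 8>5; P3→Y gives 6>2]
(C,R,X): not NE [P2→Q gives 8>1; P3→Y gives 7>5]
(C,R,Y): not NE [P1→B gives 8>6; P2→P gives 9>1]
(C,R,Z): not NE [P1→B gives 9>5; P2→P gives 8>2; P3→Y gives 7>1]

NE set: (B,R,Y)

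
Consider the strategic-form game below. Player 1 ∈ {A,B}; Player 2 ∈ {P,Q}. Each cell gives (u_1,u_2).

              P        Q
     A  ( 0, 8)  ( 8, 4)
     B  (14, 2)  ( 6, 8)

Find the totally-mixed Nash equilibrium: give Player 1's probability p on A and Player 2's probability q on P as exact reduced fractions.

P1 indiff ⇒ q·0+(1-q)·8 = q·14+(1-q)·6 ⇒ q(-14) = (1-q)(-2) ⇒ q = 1/8
P2 indiff ⇒ p·8+(1-p)·2 = p·4+(1-p)·8 ⇒ p(4) = (1-p)(6) ⇒ p = 3/5

p=3/5, q=1/8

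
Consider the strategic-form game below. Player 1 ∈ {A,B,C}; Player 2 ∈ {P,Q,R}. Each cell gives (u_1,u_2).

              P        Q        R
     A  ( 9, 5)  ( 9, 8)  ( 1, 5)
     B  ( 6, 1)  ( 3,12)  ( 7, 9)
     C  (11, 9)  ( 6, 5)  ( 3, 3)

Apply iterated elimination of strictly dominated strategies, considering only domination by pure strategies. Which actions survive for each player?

P2 drop R (Q beats it: A:8>5 B:12>9 C:5>3)
P1 drop B (A beats it: P:9>6 Q:9>3)
P1→{A,C} P2→{P,Q}

IESDS → P1:{A,C} P2:{P,Q}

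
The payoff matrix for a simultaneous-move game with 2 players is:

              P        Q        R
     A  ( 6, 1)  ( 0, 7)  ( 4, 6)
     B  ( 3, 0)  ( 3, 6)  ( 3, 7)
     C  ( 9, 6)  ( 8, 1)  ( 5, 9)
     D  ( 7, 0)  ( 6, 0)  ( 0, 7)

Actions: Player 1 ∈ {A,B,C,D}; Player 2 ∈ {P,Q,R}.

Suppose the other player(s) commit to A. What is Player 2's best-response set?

u_2(P vs A) = 1
u_2(Q vs A) = 7
u_2(R vs A) = 6
max payoff 7 at {Q}

P2 best: {Q}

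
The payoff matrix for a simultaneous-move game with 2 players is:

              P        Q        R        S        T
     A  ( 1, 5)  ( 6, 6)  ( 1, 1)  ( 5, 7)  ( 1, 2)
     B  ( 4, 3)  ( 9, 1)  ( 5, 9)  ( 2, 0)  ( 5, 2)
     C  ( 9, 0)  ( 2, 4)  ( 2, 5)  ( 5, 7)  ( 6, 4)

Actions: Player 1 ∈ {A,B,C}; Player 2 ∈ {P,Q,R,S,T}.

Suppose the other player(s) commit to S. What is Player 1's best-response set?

P1 best: {A,C}

u_1(A vs S) = 5
u_1(B vs S) = 2
u_1(C vs S) = 5
max payoff 5 at {A,C}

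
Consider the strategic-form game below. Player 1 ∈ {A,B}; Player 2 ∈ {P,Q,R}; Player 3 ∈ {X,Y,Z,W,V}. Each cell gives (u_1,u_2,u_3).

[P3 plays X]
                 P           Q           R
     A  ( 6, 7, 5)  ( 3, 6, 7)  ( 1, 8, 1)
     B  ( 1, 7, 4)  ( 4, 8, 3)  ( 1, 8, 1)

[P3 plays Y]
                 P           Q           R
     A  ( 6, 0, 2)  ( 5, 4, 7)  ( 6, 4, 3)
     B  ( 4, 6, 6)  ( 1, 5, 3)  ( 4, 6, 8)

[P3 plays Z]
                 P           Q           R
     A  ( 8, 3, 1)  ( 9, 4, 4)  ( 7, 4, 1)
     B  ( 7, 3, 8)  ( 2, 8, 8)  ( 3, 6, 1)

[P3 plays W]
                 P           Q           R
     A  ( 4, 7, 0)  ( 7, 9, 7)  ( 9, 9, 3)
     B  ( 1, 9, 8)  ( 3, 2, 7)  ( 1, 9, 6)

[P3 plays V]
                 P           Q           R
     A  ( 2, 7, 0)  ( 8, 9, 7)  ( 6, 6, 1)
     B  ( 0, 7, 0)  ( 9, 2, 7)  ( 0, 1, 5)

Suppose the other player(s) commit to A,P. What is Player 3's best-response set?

u_3(X vs A,P) = 5
u_3(Y vs A,P) = 2
u_3(Z vs A,P) = 1
u_3(W vs A,P) = 0
u_3(V vs A,P) = 0
max payoff 5 at {X}

P3 best: {X}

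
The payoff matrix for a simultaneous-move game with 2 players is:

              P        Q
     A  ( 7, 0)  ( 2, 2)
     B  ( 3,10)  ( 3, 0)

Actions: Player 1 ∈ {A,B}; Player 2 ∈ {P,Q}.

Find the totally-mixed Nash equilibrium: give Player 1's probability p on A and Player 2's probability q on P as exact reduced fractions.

P1 indiff ⇒ q·7+(1-q)·2 = q·3+(1-q)·3 ⇒ q(4) = (1-q)(1) ⇒ q = 1/5
P2 indiff ⇒ p·0+(1-p)·10 = p·2+(1-p)·0 ⇒ p(-2) = (1-p)(-10) ⇒ p = 5/6

(p,q) = (5/6, 1/5)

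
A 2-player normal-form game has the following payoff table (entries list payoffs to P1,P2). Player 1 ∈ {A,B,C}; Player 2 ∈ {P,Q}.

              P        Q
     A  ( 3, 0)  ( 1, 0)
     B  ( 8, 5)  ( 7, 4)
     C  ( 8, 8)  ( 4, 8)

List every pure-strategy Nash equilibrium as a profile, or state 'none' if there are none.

PSNE = {(B,P), (C,P)}

(A,P): not NE [P1→C gives 8>3]
(A,Q): not NE [P1→B gives 7>1]
(B,P): NE
(B,Q): not NE [P2→P gives 5>4]
(C,P): NE
(C,Q): not NE [P1→B gives 7>4]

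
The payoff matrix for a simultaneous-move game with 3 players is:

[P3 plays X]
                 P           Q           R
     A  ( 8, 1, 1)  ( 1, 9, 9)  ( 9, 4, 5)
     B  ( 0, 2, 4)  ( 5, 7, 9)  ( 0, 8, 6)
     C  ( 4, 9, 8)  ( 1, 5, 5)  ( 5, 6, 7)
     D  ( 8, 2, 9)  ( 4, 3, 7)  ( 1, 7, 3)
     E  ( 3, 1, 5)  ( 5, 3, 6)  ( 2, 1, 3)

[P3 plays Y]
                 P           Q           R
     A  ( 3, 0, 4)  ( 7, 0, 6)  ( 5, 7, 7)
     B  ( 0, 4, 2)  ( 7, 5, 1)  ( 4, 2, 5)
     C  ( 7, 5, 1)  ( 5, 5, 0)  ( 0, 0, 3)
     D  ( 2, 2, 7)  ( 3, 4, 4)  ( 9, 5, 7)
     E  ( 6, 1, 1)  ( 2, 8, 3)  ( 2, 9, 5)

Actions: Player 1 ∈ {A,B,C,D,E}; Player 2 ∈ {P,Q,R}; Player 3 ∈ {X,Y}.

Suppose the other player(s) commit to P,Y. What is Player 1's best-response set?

argmax u_1 = {C}

u_1(A vs P,Y) = 3
u_1(B vs P,Y) = 0
u_1(C vs P,Y) = 7
u_1(D vs P,Y) = 2
u_1(E vs P,Y) = 6
max payoff 7 at {C}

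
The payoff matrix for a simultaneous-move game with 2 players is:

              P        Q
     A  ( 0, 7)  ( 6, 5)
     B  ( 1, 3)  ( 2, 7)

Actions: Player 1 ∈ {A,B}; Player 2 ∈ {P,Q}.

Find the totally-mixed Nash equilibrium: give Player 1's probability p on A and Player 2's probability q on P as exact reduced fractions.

P1 indiff ⇒ q·0+(1-q)·6 = q·1+(1-q)·2 ⇒ q(-1) = (1-q)(-4) ⇒ q = 4/5
P2 indiff ⇒ p·7+(1-p)·3 = p·5+(1-p)·7 ⇒ p(2) = (1-p)(4) ⇒ p = 2/3

p=2/3, q=4/5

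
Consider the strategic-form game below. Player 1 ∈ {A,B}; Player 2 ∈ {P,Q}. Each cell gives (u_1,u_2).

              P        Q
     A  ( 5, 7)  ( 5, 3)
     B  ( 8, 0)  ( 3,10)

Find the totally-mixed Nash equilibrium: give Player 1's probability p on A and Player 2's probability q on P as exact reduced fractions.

(p,q) = (5/7, 2/5)

P1 indiff ⇒ q·5+(1-q)·5 = q·8+(1-q)·3 ⇒ q(-3) = (1-q)(-2) ⇒ q = 2/5
P2 indiff ⇒ p·7+(1-p)·0 = p·3+(1-p)·10 ⇒ p(4) = (1-p)(10) ⇒ p = 5/7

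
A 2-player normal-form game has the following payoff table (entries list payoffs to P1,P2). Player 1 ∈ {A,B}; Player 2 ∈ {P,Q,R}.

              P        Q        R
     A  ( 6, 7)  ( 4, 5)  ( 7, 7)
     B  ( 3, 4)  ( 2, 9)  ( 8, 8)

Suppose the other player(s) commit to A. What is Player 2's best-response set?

u_2(P vs A) = 7
u_2(Q vs A) = 5
u_2(R vs A) = 7
max payoff 7 at {P,R}

BR_2 = {P,R}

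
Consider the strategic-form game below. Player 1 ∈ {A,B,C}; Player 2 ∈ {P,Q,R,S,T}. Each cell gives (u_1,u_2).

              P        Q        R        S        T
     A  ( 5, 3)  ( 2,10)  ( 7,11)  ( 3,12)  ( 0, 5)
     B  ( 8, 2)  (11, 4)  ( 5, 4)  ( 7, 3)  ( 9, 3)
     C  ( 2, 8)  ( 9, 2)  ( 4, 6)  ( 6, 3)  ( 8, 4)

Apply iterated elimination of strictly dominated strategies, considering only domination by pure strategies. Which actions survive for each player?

P1 drop C (B beats it: P:8>2 Q:11>9 R:5>4 S:7>6 T:9>8)
P2 drop P (Q beats it: A:10>3 B:4>2)
P2 drop T (Q beats it: A:10>5 B:4>3)
P1→{A,B} P2→{Q,R,S}

Remaining: P1:{A,B} P2:{Q,R,S}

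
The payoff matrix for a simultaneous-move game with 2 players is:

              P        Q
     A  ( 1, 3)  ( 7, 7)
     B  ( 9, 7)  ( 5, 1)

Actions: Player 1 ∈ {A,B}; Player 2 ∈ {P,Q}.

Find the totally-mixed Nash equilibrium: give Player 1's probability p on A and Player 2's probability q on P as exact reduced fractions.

P1 mixes 3/5 on A; P2 mixes 1/5 on P

P1 indiff ⇒ q·1+(1-q)·7 = q·9+(1-q)·5 ⇒ q(-8) = (1-q)(-2) ⇒ q = 1/5
P2 indiff ⇒ p·3+(1-p)·7 = p·7+(1-p)·1 ⇒ p(-4) = (1-p)(-6) ⇒ p = 3/5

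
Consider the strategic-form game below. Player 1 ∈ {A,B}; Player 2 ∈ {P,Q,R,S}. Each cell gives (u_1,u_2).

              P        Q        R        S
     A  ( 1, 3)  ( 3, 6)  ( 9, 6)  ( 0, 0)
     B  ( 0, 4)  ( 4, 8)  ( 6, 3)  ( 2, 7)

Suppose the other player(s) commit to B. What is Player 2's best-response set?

BR_2 = {Q}

u_2(P vs B) = 4
u_2(Q vs B) = 8
u_2(R vs B) = 3
u_2(S vs B) = 7
max payoff 8 at {Q}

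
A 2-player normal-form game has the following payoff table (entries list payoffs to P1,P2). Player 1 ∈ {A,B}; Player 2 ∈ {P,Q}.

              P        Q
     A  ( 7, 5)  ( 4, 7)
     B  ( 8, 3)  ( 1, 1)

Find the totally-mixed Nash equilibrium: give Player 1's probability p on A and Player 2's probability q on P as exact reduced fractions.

p=1/2, q=3/4

P1 indiff ⇒ q·7+(1-q)·4 = q·8+(1-q)·1 ⇒ q(-1) = (1-q)(-3) ⇒ q = 3/4
P2 indiff ⇒ p·5+(1-p)·3 = p·7+(1-p)·1 ⇒ p(-2) = (1-p)(-2) ⇒ p = 1/2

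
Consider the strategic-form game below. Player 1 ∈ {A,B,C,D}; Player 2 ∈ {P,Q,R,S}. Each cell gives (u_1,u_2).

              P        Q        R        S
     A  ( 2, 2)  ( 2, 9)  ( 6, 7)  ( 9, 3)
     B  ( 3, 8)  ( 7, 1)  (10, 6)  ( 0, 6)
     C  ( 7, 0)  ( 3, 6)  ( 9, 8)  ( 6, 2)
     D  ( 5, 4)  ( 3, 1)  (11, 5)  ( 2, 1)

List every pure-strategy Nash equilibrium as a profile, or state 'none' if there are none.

(A,P): not NE [P1→C gives 7>2; P2→Q gives 9>2]
(A,Q): not NE [P1→B gives 7>2]
(A,R): not NE [P1→D gives 11>6; P2→Q gives 9>7]
(A,S): not NE [P2→Q gives 9>3]
(B,P): not NE [P1→C gives 7>3]
(B,Q): not NE [P2→P gives 8>1]
(B,R): not NE [P1→D gives 11>10; P2→P gives 8>6]
(B,S): not NE [P1→A gives 9>0; P2→P gives 8>6]
(C,P): not NE [P2→R gives 8>0]
(C,Q): not NE [P1→B gives 7>3; P2→R gives 8>6]
(C,R): not NE [P1→D gives 11>9]
(C,S): not NE [P1→A gives 9>6; P2→R gives 8>2]
(D,P): not NE [P1→C gives 7>5; P2→R gives 5>4]
(D,Q): not NE [P1→B gives 7>3; P2→R gives 5>1]
(D,R): NE
(D,S): not NE [P1→A gives 9>2; P2→R gives 5>1]

PSNE = {(D,R)}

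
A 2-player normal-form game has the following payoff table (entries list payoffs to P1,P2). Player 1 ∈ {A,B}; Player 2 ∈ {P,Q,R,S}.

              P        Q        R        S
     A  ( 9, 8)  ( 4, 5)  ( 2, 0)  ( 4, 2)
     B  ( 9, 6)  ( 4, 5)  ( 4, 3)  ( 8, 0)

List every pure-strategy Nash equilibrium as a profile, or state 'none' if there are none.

Nash profiles: (A,P), (B,P)

(A,P): NE
(A,Q): not NE [P2→P gives 8>5]
(A,R): not NE [P1→B gives 4>2; P2→P gives 8>0]
(A,S): not NE [P1→B gives 8>4; P2→P gives 8>2]
(B,P): NE
(B,Q): not NE [P2→P gives 6>5]
(B,R): not NE [P2→P gives 6>3]
(B,S): not NE [P2→P gives 6>0]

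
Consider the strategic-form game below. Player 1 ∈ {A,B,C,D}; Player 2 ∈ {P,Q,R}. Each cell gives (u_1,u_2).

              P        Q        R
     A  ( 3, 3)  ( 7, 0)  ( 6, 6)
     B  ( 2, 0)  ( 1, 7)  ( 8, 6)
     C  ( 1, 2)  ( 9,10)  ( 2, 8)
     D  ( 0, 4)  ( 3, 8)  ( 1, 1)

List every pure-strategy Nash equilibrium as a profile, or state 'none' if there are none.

PSNE = {(C,Q)}

(A,P): not NE [P2→R gives 6>3]
(A,Q): not NE [P1→C gives 9>7; P2→R gives 6>0]
(A,R): not NE [P1→B gives 8>6]
(B,P): not NE [P1→A gives 3>2; P2→Q gives 7>0]
(B,Q): not NE [P1→C gives 9>1]
(B,R): not NE [P2→Q gives 7>6]
(C,P): not NE [P1→A gives 3>1; P2→Q gives 10>2]
(C,Q): NE
(C,R): not NE [P1→B gives 8>2; P2→Q gives 10>8]
(D,P): not NE [P1→A gives 3>0; P2→Q gives 8>4]
(D,Q): not NE [P1→C gives 9>3]
(D,R): not NE [P1→B gives 8>1; P2→Q gives 8>1]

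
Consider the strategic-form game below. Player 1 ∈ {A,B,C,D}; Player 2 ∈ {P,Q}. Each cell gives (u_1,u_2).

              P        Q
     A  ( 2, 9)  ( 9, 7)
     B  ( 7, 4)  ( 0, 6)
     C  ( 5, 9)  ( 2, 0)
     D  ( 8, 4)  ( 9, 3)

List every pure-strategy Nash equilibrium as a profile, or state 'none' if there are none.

(A,P): not NE [P1→D gives 8>2]
(A,Q): not NE [P2→P gives 9>7]
(B,P): not NE [P1→D gives 8>7; P2→Q gives 6>4]
(B,Q): not NE [P1→D gives 9>0]
(C,P): not NE [P1→D gives 8>5]
(C,Q): not NE [P1→D gives 9>2; P2→P gives 9>0]
(D,P): NE
(D,Q): not NE [P2→P gives 4>3]

PSNE = {(D,P)}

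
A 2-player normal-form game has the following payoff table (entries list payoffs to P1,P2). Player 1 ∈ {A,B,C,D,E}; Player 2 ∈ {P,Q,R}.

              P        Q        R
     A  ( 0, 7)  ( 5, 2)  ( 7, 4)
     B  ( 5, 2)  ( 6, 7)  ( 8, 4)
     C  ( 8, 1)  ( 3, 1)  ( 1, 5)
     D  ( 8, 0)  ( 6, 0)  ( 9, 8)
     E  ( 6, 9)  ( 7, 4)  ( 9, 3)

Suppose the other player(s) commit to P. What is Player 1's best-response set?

BR_1 = {C,D}

u_1(A vs P) = 0
u_1(B vs P) = 5
u_1(C vs P) = 8
u_1(D vs P) = 8
u_1(E vs P) = 6
max payoff 8 at {C,D}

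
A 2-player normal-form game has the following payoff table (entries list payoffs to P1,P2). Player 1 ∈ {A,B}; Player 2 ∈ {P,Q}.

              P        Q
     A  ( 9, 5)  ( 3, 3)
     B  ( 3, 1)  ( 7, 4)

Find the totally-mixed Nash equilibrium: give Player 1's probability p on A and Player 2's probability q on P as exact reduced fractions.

P1 indiff ⇒ q·9+(1-q)·3 = q·3+(1-q)·7 ⇒ q(6) = (1-q)(4) ⇒ q = 2/5
P2 indiff ⇒ p·5+(1-p)·1 = p·3+(1-p)·4 ⇒ p(2) = (1-p)(3) ⇒ p = 3/5

(p,q) = (3/5, 2/5)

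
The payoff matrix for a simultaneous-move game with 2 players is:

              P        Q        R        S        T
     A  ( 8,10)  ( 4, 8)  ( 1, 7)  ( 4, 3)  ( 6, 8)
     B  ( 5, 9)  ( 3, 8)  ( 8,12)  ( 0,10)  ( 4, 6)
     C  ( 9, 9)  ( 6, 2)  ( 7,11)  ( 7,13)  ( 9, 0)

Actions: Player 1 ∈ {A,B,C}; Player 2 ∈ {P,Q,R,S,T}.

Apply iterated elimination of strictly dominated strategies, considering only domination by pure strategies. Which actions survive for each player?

Remaining: P1:{B,C} P2:{R,S}

P1 drop A (C beats it: P:9>8 Q:6>4 R:7>1 S:7>4 T:9>6)
P2 drop P (R beats it: B:12>9 C:11>9)
P2 drop Q (R beats it: B:12>8 C:11>2)
P2 drop T (R beats it: B:12>6 C:11>0)
P1→{B,C} P2→{R,S}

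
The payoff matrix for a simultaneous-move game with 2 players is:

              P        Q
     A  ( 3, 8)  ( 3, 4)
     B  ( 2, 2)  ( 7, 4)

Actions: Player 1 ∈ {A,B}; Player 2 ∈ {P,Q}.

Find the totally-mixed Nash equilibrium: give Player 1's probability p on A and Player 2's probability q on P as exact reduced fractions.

P1 indiff ⇒ q·3+(1-q)·3 = q·2+(1-q)·7 ⇒ q(1) = (1-q)(4) ⇒ q = 4/5
P2 indiff ⇒ p·8+(1-p)·2 = p·4+(1-p)·4 ⇒ p(4) = (1-p)(2) ⇒ p = 1/3

P1 mixes 1/3 on A; P2 mixes 4/5 on P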